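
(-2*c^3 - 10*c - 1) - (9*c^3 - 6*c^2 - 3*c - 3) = -11*c^3 + 6*c^2 - 7*c + 2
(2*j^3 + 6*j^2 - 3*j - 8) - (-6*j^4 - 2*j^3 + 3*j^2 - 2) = 6*j^4 + 4*j^3 + 3*j^2 - 3*j - 6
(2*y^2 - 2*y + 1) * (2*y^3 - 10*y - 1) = 4*y^5 - 4*y^4 - 18*y^3 + 18*y^2 - 8*y - 1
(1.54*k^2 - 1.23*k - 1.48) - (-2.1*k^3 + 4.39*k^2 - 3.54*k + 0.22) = 2.1*k^3 - 2.85*k^2 + 2.31*k - 1.7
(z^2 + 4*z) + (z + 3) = z^2 + 5*z + 3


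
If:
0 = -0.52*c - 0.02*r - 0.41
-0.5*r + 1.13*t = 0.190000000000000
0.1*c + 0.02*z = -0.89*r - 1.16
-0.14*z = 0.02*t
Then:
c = -0.74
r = -1.22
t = -0.37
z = 0.05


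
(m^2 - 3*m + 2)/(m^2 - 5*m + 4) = (m - 2)/(m - 4)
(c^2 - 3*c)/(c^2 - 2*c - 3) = c/(c + 1)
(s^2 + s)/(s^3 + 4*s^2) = (s + 1)/(s*(s + 4))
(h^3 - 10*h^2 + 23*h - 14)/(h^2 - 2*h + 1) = (h^2 - 9*h + 14)/(h - 1)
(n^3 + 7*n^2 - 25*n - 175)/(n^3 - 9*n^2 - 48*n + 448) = (n^2 - 25)/(n^2 - 16*n + 64)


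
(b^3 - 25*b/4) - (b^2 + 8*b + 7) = b^3 - b^2 - 57*b/4 - 7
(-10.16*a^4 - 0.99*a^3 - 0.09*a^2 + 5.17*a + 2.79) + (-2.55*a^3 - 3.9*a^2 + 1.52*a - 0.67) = -10.16*a^4 - 3.54*a^3 - 3.99*a^2 + 6.69*a + 2.12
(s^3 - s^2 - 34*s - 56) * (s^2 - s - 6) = s^5 - 2*s^4 - 39*s^3 - 16*s^2 + 260*s + 336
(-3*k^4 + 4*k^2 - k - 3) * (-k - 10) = 3*k^5 + 30*k^4 - 4*k^3 - 39*k^2 + 13*k + 30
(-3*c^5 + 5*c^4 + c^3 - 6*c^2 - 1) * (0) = 0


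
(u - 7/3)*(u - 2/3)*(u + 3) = u^3 - 67*u/9 + 14/3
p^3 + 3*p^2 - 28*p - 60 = (p - 5)*(p + 2)*(p + 6)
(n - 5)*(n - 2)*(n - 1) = n^3 - 8*n^2 + 17*n - 10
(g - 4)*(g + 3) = g^2 - g - 12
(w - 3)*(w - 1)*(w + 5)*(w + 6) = w^4 + 7*w^3 - 11*w^2 - 87*w + 90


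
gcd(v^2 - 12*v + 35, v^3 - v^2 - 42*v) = v - 7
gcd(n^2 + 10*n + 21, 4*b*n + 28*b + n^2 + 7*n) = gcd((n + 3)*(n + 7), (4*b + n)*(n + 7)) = n + 7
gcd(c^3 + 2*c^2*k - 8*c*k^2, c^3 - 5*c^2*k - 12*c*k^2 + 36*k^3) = c - 2*k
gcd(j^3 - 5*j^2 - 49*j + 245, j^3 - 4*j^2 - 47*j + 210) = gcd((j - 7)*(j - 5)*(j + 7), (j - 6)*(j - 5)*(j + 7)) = j^2 + 2*j - 35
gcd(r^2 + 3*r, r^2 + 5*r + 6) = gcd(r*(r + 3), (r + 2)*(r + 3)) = r + 3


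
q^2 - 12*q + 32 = (q - 8)*(q - 4)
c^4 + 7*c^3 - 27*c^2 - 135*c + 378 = (c - 3)^2*(c + 6)*(c + 7)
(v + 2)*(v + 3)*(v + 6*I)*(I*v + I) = I*v^4 - 6*v^3 + 6*I*v^3 - 36*v^2 + 11*I*v^2 - 66*v + 6*I*v - 36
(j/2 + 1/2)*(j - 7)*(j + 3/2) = j^3/2 - 9*j^2/4 - 8*j - 21/4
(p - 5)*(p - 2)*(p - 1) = p^3 - 8*p^2 + 17*p - 10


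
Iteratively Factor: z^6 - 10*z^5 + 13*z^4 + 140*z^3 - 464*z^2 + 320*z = (z - 4)*(z^5 - 6*z^4 - 11*z^3 + 96*z^2 - 80*z) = (z - 5)*(z - 4)*(z^4 - z^3 - 16*z^2 + 16*z) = (z - 5)*(z - 4)*(z - 1)*(z^3 - 16*z) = (z - 5)*(z - 4)*(z - 1)*(z + 4)*(z^2 - 4*z) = (z - 5)*(z - 4)^2*(z - 1)*(z + 4)*(z)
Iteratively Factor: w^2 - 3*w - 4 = (w + 1)*(w - 4)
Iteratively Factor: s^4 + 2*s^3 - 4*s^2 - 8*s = (s + 2)*(s^3 - 4*s) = (s - 2)*(s + 2)*(s^2 + 2*s) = s*(s - 2)*(s + 2)*(s + 2)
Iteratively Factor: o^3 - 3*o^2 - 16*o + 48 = (o - 3)*(o^2 - 16) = (o - 3)*(o + 4)*(o - 4)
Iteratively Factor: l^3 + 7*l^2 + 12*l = (l + 4)*(l^2 + 3*l) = l*(l + 4)*(l + 3)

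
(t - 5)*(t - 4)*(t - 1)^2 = t^4 - 11*t^3 + 39*t^2 - 49*t + 20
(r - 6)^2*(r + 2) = r^3 - 10*r^2 + 12*r + 72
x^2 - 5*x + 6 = (x - 3)*(x - 2)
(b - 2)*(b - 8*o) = b^2 - 8*b*o - 2*b + 16*o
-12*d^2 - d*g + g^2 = (-4*d + g)*(3*d + g)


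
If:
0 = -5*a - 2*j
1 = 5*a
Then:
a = 1/5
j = -1/2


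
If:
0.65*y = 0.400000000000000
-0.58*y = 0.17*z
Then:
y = 0.62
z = -2.10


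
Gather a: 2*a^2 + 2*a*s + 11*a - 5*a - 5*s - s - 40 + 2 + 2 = 2*a^2 + a*(2*s + 6) - 6*s - 36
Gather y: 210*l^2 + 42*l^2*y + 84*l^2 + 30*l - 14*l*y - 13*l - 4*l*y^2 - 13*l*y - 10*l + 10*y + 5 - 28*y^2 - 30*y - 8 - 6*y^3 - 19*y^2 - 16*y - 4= 294*l^2 + 7*l - 6*y^3 + y^2*(-4*l - 47) + y*(42*l^2 - 27*l - 36) - 7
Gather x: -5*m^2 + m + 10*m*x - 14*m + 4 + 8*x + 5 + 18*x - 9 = -5*m^2 - 13*m + x*(10*m + 26)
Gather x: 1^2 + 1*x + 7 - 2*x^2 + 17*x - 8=-2*x^2 + 18*x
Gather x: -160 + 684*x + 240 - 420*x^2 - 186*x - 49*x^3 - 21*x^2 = -49*x^3 - 441*x^2 + 498*x + 80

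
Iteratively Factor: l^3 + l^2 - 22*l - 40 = (l - 5)*(l^2 + 6*l + 8) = (l - 5)*(l + 4)*(l + 2)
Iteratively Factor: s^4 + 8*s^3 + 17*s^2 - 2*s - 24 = (s + 4)*(s^3 + 4*s^2 + s - 6) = (s + 3)*(s + 4)*(s^2 + s - 2) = (s + 2)*(s + 3)*(s + 4)*(s - 1)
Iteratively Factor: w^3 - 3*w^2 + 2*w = (w - 2)*(w^2 - w) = w*(w - 2)*(w - 1)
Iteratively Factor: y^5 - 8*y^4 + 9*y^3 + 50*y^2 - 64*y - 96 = (y - 4)*(y^4 - 4*y^3 - 7*y^2 + 22*y + 24) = (y - 4)*(y + 1)*(y^3 - 5*y^2 - 2*y + 24) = (y - 4)^2*(y + 1)*(y^2 - y - 6) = (y - 4)^2*(y + 1)*(y + 2)*(y - 3)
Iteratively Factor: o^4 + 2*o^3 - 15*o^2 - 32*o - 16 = (o - 4)*(o^3 + 6*o^2 + 9*o + 4) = (o - 4)*(o + 4)*(o^2 + 2*o + 1) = (o - 4)*(o + 1)*(o + 4)*(o + 1)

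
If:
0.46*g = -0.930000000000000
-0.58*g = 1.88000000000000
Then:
No Solution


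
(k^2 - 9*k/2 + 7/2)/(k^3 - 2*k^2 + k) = (k - 7/2)/(k*(k - 1))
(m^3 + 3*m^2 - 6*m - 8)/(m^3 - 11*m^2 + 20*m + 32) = (m^2 + 2*m - 8)/(m^2 - 12*m + 32)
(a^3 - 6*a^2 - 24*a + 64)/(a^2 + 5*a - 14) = (a^2 - 4*a - 32)/(a + 7)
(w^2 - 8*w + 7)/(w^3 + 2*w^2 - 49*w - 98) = (w - 1)/(w^2 + 9*w + 14)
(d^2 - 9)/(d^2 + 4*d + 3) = (d - 3)/(d + 1)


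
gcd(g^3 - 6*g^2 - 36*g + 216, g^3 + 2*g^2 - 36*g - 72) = g^2 - 36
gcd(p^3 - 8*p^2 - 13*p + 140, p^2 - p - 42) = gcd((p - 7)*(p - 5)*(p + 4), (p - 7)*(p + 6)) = p - 7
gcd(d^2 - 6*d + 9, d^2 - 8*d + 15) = d - 3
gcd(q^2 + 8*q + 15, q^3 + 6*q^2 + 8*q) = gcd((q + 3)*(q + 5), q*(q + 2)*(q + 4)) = 1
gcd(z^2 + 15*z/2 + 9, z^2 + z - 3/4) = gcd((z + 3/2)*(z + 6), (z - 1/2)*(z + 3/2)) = z + 3/2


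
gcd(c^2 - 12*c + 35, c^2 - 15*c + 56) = c - 7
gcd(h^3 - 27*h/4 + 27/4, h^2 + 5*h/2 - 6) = h - 3/2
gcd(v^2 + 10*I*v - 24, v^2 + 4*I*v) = v + 4*I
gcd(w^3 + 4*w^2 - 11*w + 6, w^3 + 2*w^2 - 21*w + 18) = w^2 + 5*w - 6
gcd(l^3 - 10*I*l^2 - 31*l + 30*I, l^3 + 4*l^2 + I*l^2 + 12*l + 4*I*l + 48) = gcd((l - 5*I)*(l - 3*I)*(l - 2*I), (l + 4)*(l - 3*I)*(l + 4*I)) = l - 3*I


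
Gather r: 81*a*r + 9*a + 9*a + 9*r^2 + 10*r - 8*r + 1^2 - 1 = 18*a + 9*r^2 + r*(81*a + 2)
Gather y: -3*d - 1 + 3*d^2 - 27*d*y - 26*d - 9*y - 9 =3*d^2 - 29*d + y*(-27*d - 9) - 10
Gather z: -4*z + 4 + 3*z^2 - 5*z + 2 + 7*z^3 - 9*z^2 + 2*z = 7*z^3 - 6*z^2 - 7*z + 6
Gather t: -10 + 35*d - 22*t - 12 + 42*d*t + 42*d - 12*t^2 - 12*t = 77*d - 12*t^2 + t*(42*d - 34) - 22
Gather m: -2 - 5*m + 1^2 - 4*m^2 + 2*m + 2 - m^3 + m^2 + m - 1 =-m^3 - 3*m^2 - 2*m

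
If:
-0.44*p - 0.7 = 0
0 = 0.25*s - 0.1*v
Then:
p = -1.59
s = 0.4*v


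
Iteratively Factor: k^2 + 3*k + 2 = (k + 2)*(k + 1)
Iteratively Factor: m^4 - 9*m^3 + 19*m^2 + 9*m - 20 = (m + 1)*(m^3 - 10*m^2 + 29*m - 20) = (m - 5)*(m + 1)*(m^2 - 5*m + 4) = (m - 5)*(m - 4)*(m + 1)*(m - 1)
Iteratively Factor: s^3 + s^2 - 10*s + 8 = (s - 1)*(s^2 + 2*s - 8) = (s - 1)*(s + 4)*(s - 2)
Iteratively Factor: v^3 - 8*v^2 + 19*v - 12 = (v - 1)*(v^2 - 7*v + 12) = (v - 4)*(v - 1)*(v - 3)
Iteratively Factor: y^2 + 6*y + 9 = (y + 3)*(y + 3)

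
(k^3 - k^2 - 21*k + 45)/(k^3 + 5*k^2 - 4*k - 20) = (k^2 - 6*k + 9)/(k^2 - 4)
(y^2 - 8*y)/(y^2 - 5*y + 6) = y*(y - 8)/(y^2 - 5*y + 6)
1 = 1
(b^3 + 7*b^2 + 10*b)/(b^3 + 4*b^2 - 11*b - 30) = b/(b - 3)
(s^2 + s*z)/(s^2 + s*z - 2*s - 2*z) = s/(s - 2)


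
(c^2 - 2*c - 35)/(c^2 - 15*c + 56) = (c + 5)/(c - 8)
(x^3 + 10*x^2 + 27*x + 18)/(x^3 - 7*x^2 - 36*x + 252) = (x^2 + 4*x + 3)/(x^2 - 13*x + 42)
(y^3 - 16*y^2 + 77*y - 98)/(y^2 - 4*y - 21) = (y^2 - 9*y + 14)/(y + 3)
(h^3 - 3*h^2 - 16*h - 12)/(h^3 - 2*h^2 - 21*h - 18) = (h + 2)/(h + 3)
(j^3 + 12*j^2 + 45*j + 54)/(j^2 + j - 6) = (j^2 + 9*j + 18)/(j - 2)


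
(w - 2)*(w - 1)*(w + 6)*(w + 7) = w^4 + 10*w^3 + 5*w^2 - 100*w + 84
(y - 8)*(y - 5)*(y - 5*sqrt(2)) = y^3 - 13*y^2 - 5*sqrt(2)*y^2 + 40*y + 65*sqrt(2)*y - 200*sqrt(2)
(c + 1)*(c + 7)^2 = c^3 + 15*c^2 + 63*c + 49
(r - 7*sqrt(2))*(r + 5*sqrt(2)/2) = r^2 - 9*sqrt(2)*r/2 - 35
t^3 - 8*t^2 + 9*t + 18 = (t - 6)*(t - 3)*(t + 1)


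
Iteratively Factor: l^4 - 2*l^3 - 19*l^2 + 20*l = (l - 5)*(l^3 + 3*l^2 - 4*l) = (l - 5)*(l - 1)*(l^2 + 4*l) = (l - 5)*(l - 1)*(l + 4)*(l)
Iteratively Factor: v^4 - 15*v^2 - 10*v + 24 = (v + 2)*(v^3 - 2*v^2 - 11*v + 12) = (v + 2)*(v + 3)*(v^2 - 5*v + 4) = (v - 4)*(v + 2)*(v + 3)*(v - 1)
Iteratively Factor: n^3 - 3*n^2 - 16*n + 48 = (n + 4)*(n^2 - 7*n + 12) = (n - 4)*(n + 4)*(n - 3)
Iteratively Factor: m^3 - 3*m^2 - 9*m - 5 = (m + 1)*(m^2 - 4*m - 5) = (m - 5)*(m + 1)*(m + 1)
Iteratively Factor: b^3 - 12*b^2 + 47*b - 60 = (b - 4)*(b^2 - 8*b + 15) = (b - 5)*(b - 4)*(b - 3)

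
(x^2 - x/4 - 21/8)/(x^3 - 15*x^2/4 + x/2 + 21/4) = (x + 3/2)/(x^2 - 2*x - 3)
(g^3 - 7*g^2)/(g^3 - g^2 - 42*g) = g/(g + 6)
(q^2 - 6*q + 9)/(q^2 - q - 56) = (-q^2 + 6*q - 9)/(-q^2 + q + 56)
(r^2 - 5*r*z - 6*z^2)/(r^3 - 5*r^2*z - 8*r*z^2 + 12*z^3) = (-r - z)/(-r^2 - r*z + 2*z^2)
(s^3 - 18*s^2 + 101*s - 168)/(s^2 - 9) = (s^2 - 15*s + 56)/(s + 3)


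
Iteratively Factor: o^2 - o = (o)*(o - 1)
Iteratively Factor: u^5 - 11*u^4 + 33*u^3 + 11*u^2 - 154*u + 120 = (u - 4)*(u^4 - 7*u^3 + 5*u^2 + 31*u - 30) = (u - 4)*(u - 1)*(u^3 - 6*u^2 - u + 30) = (u - 4)*(u - 3)*(u - 1)*(u^2 - 3*u - 10) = (u - 5)*(u - 4)*(u - 3)*(u - 1)*(u + 2)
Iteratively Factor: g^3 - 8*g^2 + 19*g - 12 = (g - 1)*(g^2 - 7*g + 12) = (g - 3)*(g - 1)*(g - 4)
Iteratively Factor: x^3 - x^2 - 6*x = (x)*(x^2 - x - 6) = x*(x - 3)*(x + 2)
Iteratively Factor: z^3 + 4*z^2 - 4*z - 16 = (z + 2)*(z^2 + 2*z - 8) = (z + 2)*(z + 4)*(z - 2)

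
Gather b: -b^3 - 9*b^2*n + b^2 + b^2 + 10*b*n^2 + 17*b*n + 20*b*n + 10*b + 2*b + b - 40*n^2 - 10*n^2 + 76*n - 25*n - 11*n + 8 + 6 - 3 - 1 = -b^3 + b^2*(2 - 9*n) + b*(10*n^2 + 37*n + 13) - 50*n^2 + 40*n + 10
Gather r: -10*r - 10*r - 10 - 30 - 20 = -20*r - 60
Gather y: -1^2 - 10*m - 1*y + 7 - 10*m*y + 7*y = -10*m + y*(6 - 10*m) + 6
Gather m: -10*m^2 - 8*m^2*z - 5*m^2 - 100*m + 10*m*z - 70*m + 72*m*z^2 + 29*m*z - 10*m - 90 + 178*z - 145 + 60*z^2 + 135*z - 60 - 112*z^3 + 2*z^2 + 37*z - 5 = m^2*(-8*z - 15) + m*(72*z^2 + 39*z - 180) - 112*z^3 + 62*z^2 + 350*z - 300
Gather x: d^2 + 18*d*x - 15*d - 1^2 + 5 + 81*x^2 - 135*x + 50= d^2 - 15*d + 81*x^2 + x*(18*d - 135) + 54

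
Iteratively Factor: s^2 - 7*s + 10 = (s - 2)*(s - 5)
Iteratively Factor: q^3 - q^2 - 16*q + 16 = (q - 4)*(q^2 + 3*q - 4) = (q - 4)*(q - 1)*(q + 4)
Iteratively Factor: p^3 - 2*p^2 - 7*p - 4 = (p + 1)*(p^2 - 3*p - 4) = (p - 4)*(p + 1)*(p + 1)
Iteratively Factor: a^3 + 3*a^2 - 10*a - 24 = (a + 2)*(a^2 + a - 12) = (a + 2)*(a + 4)*(a - 3)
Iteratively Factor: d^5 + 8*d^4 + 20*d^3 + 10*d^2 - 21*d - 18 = (d - 1)*(d^4 + 9*d^3 + 29*d^2 + 39*d + 18) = (d - 1)*(d + 3)*(d^3 + 6*d^2 + 11*d + 6) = (d - 1)*(d + 2)*(d + 3)*(d^2 + 4*d + 3) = (d - 1)*(d + 2)*(d + 3)^2*(d + 1)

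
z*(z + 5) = z^2 + 5*z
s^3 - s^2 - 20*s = s*(s - 5)*(s + 4)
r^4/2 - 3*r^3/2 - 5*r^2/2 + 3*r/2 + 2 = (r/2 + 1/2)*(r - 4)*(r - 1)*(r + 1)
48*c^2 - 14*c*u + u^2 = (-8*c + u)*(-6*c + u)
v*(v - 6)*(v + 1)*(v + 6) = v^4 + v^3 - 36*v^2 - 36*v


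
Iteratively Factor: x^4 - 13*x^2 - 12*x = (x)*(x^3 - 13*x - 12) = x*(x + 3)*(x^2 - 3*x - 4) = x*(x + 1)*(x + 3)*(x - 4)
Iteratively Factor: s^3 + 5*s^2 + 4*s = (s + 1)*(s^2 + 4*s) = s*(s + 1)*(s + 4)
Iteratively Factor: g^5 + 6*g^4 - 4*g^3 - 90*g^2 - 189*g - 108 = (g - 4)*(g^4 + 10*g^3 + 36*g^2 + 54*g + 27) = (g - 4)*(g + 3)*(g^3 + 7*g^2 + 15*g + 9) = (g - 4)*(g + 3)^2*(g^2 + 4*g + 3) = (g - 4)*(g + 1)*(g + 3)^2*(g + 3)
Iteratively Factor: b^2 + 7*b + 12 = (b + 3)*(b + 4)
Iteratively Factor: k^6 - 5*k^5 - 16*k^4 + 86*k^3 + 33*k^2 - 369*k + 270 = (k + 3)*(k^5 - 8*k^4 + 8*k^3 + 62*k^2 - 153*k + 90) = (k - 1)*(k + 3)*(k^4 - 7*k^3 + k^2 + 63*k - 90) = (k - 1)*(k + 3)^2*(k^3 - 10*k^2 + 31*k - 30) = (k - 3)*(k - 1)*(k + 3)^2*(k^2 - 7*k + 10) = (k - 3)*(k - 2)*(k - 1)*(k + 3)^2*(k - 5)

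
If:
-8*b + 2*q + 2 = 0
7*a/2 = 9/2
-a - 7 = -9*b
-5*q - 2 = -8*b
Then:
No Solution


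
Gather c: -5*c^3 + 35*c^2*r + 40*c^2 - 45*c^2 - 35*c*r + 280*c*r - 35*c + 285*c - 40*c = -5*c^3 + c^2*(35*r - 5) + c*(245*r + 210)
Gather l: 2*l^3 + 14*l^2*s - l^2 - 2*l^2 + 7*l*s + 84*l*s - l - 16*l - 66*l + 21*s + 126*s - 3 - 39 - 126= 2*l^3 + l^2*(14*s - 3) + l*(91*s - 83) + 147*s - 168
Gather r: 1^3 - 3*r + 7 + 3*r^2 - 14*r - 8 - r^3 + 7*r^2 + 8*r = -r^3 + 10*r^2 - 9*r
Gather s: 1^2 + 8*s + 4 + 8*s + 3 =16*s + 8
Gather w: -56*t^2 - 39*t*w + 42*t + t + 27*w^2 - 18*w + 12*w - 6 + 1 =-56*t^2 + 43*t + 27*w^2 + w*(-39*t - 6) - 5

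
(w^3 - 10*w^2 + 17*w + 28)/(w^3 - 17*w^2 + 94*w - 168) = (w + 1)/(w - 6)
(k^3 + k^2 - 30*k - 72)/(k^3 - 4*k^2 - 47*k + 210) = (k^2 + 7*k + 12)/(k^2 + 2*k - 35)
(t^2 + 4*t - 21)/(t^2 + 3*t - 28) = (t - 3)/(t - 4)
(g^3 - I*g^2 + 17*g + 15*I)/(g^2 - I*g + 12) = (g^2 - 4*I*g + 5)/(g - 4*I)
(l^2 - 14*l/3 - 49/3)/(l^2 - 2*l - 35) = (l + 7/3)/(l + 5)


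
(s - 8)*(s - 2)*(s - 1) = s^3 - 11*s^2 + 26*s - 16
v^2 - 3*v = v*(v - 3)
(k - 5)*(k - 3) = k^2 - 8*k + 15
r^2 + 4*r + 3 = (r + 1)*(r + 3)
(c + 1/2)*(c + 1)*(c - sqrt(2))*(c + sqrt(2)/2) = c^4 - sqrt(2)*c^3/2 + 3*c^3/2 - 3*sqrt(2)*c^2/4 - c^2/2 - 3*c/2 - sqrt(2)*c/4 - 1/2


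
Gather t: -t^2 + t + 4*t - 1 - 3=-t^2 + 5*t - 4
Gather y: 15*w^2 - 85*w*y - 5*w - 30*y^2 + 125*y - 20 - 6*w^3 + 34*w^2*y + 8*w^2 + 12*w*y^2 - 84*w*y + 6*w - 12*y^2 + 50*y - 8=-6*w^3 + 23*w^2 + w + y^2*(12*w - 42) + y*(34*w^2 - 169*w + 175) - 28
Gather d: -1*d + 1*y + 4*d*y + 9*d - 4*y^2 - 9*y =d*(4*y + 8) - 4*y^2 - 8*y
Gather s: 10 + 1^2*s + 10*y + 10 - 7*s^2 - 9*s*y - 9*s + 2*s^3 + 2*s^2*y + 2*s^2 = 2*s^3 + s^2*(2*y - 5) + s*(-9*y - 8) + 10*y + 20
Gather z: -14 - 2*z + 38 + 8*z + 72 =6*z + 96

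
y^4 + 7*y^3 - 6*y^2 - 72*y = y*(y - 3)*(y + 4)*(y + 6)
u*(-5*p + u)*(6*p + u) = -30*p^2*u + p*u^2 + u^3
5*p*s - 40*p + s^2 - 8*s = (5*p + s)*(s - 8)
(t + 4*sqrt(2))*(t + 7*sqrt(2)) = t^2 + 11*sqrt(2)*t + 56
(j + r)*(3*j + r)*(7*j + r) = 21*j^3 + 31*j^2*r + 11*j*r^2 + r^3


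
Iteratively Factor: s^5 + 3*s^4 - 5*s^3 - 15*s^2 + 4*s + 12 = (s - 1)*(s^4 + 4*s^3 - s^2 - 16*s - 12) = (s - 1)*(s + 1)*(s^3 + 3*s^2 - 4*s - 12) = (s - 1)*(s + 1)*(s + 3)*(s^2 - 4) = (s - 2)*(s - 1)*(s + 1)*(s + 3)*(s + 2)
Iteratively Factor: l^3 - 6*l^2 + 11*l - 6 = (l - 1)*(l^2 - 5*l + 6) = (l - 3)*(l - 1)*(l - 2)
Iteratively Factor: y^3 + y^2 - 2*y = (y - 1)*(y^2 + 2*y) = y*(y - 1)*(y + 2)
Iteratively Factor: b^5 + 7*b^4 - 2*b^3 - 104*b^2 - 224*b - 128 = (b + 4)*(b^4 + 3*b^3 - 14*b^2 - 48*b - 32) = (b - 4)*(b + 4)*(b^3 + 7*b^2 + 14*b + 8) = (b - 4)*(b + 4)^2*(b^2 + 3*b + 2) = (b - 4)*(b + 2)*(b + 4)^2*(b + 1)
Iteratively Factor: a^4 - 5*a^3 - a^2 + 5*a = (a + 1)*(a^3 - 6*a^2 + 5*a) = (a - 1)*(a + 1)*(a^2 - 5*a) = (a - 5)*(a - 1)*(a + 1)*(a)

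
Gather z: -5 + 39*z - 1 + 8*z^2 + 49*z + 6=8*z^2 + 88*z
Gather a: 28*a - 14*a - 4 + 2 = 14*a - 2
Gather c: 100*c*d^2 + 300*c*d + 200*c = c*(100*d^2 + 300*d + 200)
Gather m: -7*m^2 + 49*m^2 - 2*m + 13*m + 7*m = 42*m^2 + 18*m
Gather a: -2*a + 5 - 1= 4 - 2*a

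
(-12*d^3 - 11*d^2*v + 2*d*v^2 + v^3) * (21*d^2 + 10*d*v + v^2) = -252*d^5 - 351*d^4*v - 80*d^3*v^2 + 30*d^2*v^3 + 12*d*v^4 + v^5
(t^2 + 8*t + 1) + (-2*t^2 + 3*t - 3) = -t^2 + 11*t - 2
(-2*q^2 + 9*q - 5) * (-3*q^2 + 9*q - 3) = 6*q^4 - 45*q^3 + 102*q^2 - 72*q + 15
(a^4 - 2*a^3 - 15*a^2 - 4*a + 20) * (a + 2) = a^5 - 19*a^3 - 34*a^2 + 12*a + 40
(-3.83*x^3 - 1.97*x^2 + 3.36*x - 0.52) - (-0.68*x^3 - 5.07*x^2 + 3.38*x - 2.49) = -3.15*x^3 + 3.1*x^2 - 0.02*x + 1.97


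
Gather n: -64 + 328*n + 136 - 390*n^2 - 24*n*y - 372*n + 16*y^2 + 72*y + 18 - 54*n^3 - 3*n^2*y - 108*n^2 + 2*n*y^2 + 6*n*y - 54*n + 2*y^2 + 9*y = -54*n^3 + n^2*(-3*y - 498) + n*(2*y^2 - 18*y - 98) + 18*y^2 + 81*y + 90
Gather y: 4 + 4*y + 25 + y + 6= 5*y + 35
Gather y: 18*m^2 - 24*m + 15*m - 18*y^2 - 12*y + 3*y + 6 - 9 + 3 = 18*m^2 - 9*m - 18*y^2 - 9*y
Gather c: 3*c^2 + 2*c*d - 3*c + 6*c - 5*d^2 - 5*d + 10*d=3*c^2 + c*(2*d + 3) - 5*d^2 + 5*d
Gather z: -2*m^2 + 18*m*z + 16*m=-2*m^2 + 18*m*z + 16*m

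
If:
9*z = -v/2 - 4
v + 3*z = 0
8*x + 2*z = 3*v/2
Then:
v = 8/5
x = 13/30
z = -8/15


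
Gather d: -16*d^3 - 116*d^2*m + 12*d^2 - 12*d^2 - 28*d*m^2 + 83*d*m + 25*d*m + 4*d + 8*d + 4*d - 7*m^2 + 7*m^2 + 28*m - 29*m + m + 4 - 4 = -16*d^3 - 116*d^2*m + d*(-28*m^2 + 108*m + 16)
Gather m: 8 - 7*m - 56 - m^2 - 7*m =-m^2 - 14*m - 48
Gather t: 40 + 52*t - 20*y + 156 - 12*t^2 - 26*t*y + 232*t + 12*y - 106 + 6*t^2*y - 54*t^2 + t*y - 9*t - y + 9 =t^2*(6*y - 66) + t*(275 - 25*y) - 9*y + 99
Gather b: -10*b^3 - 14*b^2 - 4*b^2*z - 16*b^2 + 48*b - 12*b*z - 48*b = -10*b^3 + b^2*(-4*z - 30) - 12*b*z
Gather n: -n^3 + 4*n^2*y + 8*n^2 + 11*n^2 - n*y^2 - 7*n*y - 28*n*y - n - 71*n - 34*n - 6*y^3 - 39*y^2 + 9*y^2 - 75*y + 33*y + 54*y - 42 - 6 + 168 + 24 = -n^3 + n^2*(4*y + 19) + n*(-y^2 - 35*y - 106) - 6*y^3 - 30*y^2 + 12*y + 144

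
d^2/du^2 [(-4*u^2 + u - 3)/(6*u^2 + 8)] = (9*u^3 + 63*u^2 - 36*u - 28)/(27*u^6 + 108*u^4 + 144*u^2 + 64)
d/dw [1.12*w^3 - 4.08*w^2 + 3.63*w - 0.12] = 3.36*w^2 - 8.16*w + 3.63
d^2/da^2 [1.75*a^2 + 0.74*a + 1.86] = 3.50000000000000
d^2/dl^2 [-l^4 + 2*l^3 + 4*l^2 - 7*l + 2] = -12*l^2 + 12*l + 8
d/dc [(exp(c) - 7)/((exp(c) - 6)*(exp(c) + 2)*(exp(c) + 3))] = 2*(-exp(3*c) + 11*exp(2*c) - 7*exp(c) - 102)*exp(c)/(exp(6*c) - 2*exp(5*c) - 47*exp(4*c) - 24*exp(3*c) + 648*exp(2*c) + 1728*exp(c) + 1296)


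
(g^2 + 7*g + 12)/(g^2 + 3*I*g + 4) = (g^2 + 7*g + 12)/(g^2 + 3*I*g + 4)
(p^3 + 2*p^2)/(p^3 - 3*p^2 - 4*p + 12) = p^2/(p^2 - 5*p + 6)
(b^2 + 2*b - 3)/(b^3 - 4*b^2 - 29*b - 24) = (b - 1)/(b^2 - 7*b - 8)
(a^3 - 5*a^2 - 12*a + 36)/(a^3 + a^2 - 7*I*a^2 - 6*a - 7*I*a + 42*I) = (a - 6)/(a - 7*I)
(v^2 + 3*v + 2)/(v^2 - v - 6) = (v + 1)/(v - 3)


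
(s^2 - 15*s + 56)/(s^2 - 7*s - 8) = (s - 7)/(s + 1)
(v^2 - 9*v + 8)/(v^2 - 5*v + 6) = (v^2 - 9*v + 8)/(v^2 - 5*v + 6)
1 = 1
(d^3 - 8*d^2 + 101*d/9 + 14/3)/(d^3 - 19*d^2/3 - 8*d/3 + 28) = (d + 1/3)/(d + 2)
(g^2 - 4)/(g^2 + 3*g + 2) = (g - 2)/(g + 1)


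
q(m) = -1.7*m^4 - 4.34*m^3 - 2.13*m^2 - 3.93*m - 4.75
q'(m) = -6.8*m^3 - 13.02*m^2 - 4.26*m - 3.93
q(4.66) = -1310.17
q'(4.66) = -994.64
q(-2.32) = -2.15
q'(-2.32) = 20.79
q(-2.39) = -3.74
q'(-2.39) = 24.71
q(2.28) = -122.16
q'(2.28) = -161.92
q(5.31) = -2087.00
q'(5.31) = -1411.77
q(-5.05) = -585.93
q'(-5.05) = 561.30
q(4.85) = -1509.66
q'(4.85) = -1106.63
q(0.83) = -12.77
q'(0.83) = -20.32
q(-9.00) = -8131.75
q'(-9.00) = 3936.99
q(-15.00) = -71840.05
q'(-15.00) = 20080.47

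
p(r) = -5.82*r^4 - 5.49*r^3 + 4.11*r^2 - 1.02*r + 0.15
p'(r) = -23.28*r^3 - 16.47*r^2 + 8.22*r - 1.02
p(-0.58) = 2.54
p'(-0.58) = -6.79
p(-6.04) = -6379.91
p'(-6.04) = 4478.20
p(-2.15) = -48.46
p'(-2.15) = 136.54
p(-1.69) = -7.36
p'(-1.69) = 50.42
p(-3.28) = -432.18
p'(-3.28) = 616.32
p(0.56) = -0.67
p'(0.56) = -5.67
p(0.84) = -3.96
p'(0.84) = -19.53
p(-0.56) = 2.40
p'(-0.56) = -6.70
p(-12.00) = -110592.57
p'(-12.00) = 37756.50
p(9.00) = -41863.35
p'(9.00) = -18232.23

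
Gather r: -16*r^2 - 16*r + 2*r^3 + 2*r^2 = 2*r^3 - 14*r^2 - 16*r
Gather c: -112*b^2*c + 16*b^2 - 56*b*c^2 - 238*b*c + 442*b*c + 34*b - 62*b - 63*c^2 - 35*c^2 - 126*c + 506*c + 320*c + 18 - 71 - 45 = 16*b^2 - 28*b + c^2*(-56*b - 98) + c*(-112*b^2 + 204*b + 700) - 98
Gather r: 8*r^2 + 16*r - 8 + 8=8*r^2 + 16*r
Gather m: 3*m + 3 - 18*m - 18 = -15*m - 15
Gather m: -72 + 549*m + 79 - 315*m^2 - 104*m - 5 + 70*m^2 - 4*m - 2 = -245*m^2 + 441*m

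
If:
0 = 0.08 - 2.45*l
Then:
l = 0.03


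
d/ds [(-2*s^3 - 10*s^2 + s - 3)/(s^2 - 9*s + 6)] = (-2*s^4 + 36*s^3 + 53*s^2 - 114*s - 21)/(s^4 - 18*s^3 + 93*s^2 - 108*s + 36)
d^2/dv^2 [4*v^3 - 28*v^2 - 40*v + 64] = 24*v - 56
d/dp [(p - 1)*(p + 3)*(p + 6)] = 3*p^2 + 16*p + 9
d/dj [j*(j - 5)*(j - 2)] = 3*j^2 - 14*j + 10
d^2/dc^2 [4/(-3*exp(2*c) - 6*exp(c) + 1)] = 24*(-12*(exp(c) + 1)^2*exp(c) + (2*exp(c) + 1)*(3*exp(2*c) + 6*exp(c) - 1))*exp(c)/(3*exp(2*c) + 6*exp(c) - 1)^3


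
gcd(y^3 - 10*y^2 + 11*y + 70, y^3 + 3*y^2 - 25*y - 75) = y - 5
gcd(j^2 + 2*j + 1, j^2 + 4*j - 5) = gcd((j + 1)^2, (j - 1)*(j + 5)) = 1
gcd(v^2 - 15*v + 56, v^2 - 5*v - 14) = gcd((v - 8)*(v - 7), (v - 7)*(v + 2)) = v - 7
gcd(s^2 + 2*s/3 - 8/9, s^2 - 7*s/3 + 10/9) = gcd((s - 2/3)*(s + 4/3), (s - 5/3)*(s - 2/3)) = s - 2/3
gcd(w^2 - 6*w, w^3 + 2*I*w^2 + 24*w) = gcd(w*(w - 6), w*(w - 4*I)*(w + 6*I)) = w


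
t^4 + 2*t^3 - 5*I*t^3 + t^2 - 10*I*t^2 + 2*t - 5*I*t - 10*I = (t + 2)*(t - 5*I)*(t - I)*(t + I)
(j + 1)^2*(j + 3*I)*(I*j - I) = I*j^4 - 3*j^3 + I*j^3 - 3*j^2 - I*j^2 + 3*j - I*j + 3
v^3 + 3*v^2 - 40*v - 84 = (v - 6)*(v + 2)*(v + 7)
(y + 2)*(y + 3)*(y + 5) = y^3 + 10*y^2 + 31*y + 30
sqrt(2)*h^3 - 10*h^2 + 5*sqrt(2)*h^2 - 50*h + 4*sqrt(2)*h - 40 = (h + 4)*(h - 5*sqrt(2))*(sqrt(2)*h + sqrt(2))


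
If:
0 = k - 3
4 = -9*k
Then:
No Solution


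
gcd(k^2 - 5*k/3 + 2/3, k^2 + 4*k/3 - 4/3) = k - 2/3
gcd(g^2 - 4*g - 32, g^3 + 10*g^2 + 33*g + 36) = g + 4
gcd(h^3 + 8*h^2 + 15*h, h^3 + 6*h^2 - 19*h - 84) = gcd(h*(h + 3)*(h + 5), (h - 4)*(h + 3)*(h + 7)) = h + 3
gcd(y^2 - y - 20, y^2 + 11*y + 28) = y + 4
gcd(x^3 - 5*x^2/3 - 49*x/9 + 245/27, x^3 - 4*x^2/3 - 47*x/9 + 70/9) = x^2 + 2*x/3 - 35/9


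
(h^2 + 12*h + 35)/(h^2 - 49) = (h + 5)/(h - 7)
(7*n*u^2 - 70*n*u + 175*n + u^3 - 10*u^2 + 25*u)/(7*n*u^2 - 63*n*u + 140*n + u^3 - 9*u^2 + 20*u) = (u - 5)/(u - 4)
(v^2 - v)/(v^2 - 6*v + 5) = v/(v - 5)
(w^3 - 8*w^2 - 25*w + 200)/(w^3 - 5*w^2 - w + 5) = (w^2 - 3*w - 40)/(w^2 - 1)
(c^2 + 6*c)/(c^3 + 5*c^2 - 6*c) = 1/(c - 1)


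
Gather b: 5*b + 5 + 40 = 5*b + 45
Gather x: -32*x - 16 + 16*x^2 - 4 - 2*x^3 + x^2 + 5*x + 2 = -2*x^3 + 17*x^2 - 27*x - 18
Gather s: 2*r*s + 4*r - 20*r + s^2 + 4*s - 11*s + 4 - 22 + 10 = -16*r + s^2 + s*(2*r - 7) - 8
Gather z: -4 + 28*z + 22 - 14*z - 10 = 14*z + 8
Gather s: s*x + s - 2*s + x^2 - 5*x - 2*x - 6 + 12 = s*(x - 1) + x^2 - 7*x + 6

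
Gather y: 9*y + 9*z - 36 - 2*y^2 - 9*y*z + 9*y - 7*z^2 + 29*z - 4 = -2*y^2 + y*(18 - 9*z) - 7*z^2 + 38*z - 40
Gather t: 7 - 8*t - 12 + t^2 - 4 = t^2 - 8*t - 9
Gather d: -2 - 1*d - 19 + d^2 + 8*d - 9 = d^2 + 7*d - 30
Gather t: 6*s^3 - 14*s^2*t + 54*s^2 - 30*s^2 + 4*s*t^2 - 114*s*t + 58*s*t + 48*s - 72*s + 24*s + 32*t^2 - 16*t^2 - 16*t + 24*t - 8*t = 6*s^3 + 24*s^2 + t^2*(4*s + 16) + t*(-14*s^2 - 56*s)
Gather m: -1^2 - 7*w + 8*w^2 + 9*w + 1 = 8*w^2 + 2*w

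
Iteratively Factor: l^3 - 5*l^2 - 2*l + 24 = (l + 2)*(l^2 - 7*l + 12) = (l - 3)*(l + 2)*(l - 4)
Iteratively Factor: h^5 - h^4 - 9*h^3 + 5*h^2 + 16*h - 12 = (h + 2)*(h^4 - 3*h^3 - 3*h^2 + 11*h - 6) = (h + 2)^2*(h^3 - 5*h^2 + 7*h - 3) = (h - 1)*(h + 2)^2*(h^2 - 4*h + 3) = (h - 3)*(h - 1)*(h + 2)^2*(h - 1)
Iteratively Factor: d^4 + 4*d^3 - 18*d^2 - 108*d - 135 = (d - 5)*(d^3 + 9*d^2 + 27*d + 27) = (d - 5)*(d + 3)*(d^2 + 6*d + 9) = (d - 5)*(d + 3)^2*(d + 3)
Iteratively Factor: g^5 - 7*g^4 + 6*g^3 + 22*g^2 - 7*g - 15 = (g + 1)*(g^4 - 8*g^3 + 14*g^2 + 8*g - 15) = (g - 1)*(g + 1)*(g^3 - 7*g^2 + 7*g + 15) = (g - 5)*(g - 1)*(g + 1)*(g^2 - 2*g - 3) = (g - 5)*(g - 1)*(g + 1)^2*(g - 3)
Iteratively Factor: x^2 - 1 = (x + 1)*(x - 1)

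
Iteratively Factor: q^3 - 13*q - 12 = (q - 4)*(q^2 + 4*q + 3) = (q - 4)*(q + 1)*(q + 3)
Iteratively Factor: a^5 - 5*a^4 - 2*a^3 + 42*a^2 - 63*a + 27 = (a - 1)*(a^4 - 4*a^3 - 6*a^2 + 36*a - 27) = (a - 3)*(a - 1)*(a^3 - a^2 - 9*a + 9) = (a - 3)*(a - 1)^2*(a^2 - 9) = (a - 3)*(a - 1)^2*(a + 3)*(a - 3)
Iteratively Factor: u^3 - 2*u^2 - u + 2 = (u - 1)*(u^2 - u - 2) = (u - 1)*(u + 1)*(u - 2)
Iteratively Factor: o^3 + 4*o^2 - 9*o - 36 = (o + 3)*(o^2 + o - 12) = (o + 3)*(o + 4)*(o - 3)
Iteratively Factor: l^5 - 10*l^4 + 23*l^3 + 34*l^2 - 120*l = (l - 3)*(l^4 - 7*l^3 + 2*l^2 + 40*l) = (l - 4)*(l - 3)*(l^3 - 3*l^2 - 10*l) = (l - 5)*(l - 4)*(l - 3)*(l^2 + 2*l) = (l - 5)*(l - 4)*(l - 3)*(l + 2)*(l)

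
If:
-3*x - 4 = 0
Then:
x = -4/3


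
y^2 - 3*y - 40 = (y - 8)*(y + 5)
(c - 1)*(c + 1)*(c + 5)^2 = c^4 + 10*c^3 + 24*c^2 - 10*c - 25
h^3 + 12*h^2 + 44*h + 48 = (h + 2)*(h + 4)*(h + 6)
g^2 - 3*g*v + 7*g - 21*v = (g + 7)*(g - 3*v)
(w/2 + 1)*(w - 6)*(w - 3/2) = w^3/2 - 11*w^2/4 - 3*w + 9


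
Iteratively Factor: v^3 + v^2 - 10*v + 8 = (v + 4)*(v^2 - 3*v + 2) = (v - 1)*(v + 4)*(v - 2)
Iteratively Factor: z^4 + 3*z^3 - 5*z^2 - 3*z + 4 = (z - 1)*(z^3 + 4*z^2 - z - 4) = (z - 1)*(z + 1)*(z^2 + 3*z - 4) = (z - 1)*(z + 1)*(z + 4)*(z - 1)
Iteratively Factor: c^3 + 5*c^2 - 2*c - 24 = (c - 2)*(c^2 + 7*c + 12) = (c - 2)*(c + 4)*(c + 3)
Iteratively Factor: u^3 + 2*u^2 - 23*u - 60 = (u - 5)*(u^2 + 7*u + 12) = (u - 5)*(u + 4)*(u + 3)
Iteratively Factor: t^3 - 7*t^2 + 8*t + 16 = (t - 4)*(t^2 - 3*t - 4) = (t - 4)^2*(t + 1)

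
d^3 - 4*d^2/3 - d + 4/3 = (d - 4/3)*(d - 1)*(d + 1)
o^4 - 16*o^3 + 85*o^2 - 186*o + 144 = (o - 8)*(o - 3)^2*(o - 2)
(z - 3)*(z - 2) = z^2 - 5*z + 6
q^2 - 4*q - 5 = (q - 5)*(q + 1)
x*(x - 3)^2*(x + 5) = x^4 - x^3 - 21*x^2 + 45*x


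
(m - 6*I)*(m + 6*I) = m^2 + 36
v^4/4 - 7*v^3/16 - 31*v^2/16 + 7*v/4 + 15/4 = (v/4 + 1/2)*(v - 3)*(v - 2)*(v + 5/4)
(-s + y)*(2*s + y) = -2*s^2 + s*y + y^2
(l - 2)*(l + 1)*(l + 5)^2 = l^4 + 9*l^3 + 13*l^2 - 45*l - 50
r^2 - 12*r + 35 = (r - 7)*(r - 5)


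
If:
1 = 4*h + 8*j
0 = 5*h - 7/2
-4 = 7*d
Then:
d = -4/7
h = 7/10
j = -9/40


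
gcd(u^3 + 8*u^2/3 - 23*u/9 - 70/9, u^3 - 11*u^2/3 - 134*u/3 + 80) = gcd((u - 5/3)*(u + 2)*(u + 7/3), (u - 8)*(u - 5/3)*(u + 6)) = u - 5/3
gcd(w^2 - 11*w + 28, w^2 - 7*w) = w - 7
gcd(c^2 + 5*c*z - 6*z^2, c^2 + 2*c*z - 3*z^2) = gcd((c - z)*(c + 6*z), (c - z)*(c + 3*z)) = -c + z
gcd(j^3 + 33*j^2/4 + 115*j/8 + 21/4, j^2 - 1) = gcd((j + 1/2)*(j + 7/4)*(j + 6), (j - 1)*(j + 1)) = 1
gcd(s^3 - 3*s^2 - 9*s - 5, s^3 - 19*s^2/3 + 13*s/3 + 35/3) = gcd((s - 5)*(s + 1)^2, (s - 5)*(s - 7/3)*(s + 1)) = s^2 - 4*s - 5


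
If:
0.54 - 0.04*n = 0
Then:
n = 13.50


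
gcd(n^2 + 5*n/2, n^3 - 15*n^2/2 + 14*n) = n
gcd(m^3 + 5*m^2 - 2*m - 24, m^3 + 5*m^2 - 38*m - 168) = m + 4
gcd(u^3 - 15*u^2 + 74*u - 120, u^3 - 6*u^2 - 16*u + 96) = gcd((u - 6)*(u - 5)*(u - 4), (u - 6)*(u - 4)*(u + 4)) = u^2 - 10*u + 24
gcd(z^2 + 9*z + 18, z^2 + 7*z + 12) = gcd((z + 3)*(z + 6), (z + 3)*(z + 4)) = z + 3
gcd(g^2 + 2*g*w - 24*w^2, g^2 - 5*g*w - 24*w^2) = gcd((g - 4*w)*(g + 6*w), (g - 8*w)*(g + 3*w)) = 1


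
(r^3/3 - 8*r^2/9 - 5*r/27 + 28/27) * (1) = r^3/3 - 8*r^2/9 - 5*r/27 + 28/27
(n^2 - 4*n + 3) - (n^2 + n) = 3 - 5*n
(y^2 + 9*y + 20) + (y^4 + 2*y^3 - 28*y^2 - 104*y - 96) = y^4 + 2*y^3 - 27*y^2 - 95*y - 76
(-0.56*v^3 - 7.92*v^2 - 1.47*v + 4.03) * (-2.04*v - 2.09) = 1.1424*v^4 + 17.3272*v^3 + 19.5516*v^2 - 5.1489*v - 8.4227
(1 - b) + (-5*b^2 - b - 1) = -5*b^2 - 2*b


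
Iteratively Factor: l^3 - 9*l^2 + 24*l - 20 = (l - 2)*(l^2 - 7*l + 10) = (l - 2)^2*(l - 5)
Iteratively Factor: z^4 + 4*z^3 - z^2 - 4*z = (z)*(z^3 + 4*z^2 - z - 4) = z*(z + 1)*(z^2 + 3*z - 4) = z*(z - 1)*(z + 1)*(z + 4)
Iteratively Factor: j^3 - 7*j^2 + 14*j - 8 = (j - 1)*(j^2 - 6*j + 8) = (j - 2)*(j - 1)*(j - 4)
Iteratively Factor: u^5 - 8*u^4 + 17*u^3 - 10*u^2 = (u)*(u^4 - 8*u^3 + 17*u^2 - 10*u) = u*(u - 1)*(u^3 - 7*u^2 + 10*u) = u*(u - 5)*(u - 1)*(u^2 - 2*u) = u^2*(u - 5)*(u - 1)*(u - 2)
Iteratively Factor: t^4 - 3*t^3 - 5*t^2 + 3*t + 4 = (t - 1)*(t^3 - 2*t^2 - 7*t - 4) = (t - 4)*(t - 1)*(t^2 + 2*t + 1) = (t - 4)*(t - 1)*(t + 1)*(t + 1)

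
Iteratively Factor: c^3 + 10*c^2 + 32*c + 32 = (c + 2)*(c^2 + 8*c + 16) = (c + 2)*(c + 4)*(c + 4)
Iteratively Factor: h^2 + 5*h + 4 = (h + 4)*(h + 1)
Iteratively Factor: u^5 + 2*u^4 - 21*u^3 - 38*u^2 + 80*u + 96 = (u + 1)*(u^4 + u^3 - 22*u^2 - 16*u + 96) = (u - 4)*(u + 1)*(u^3 + 5*u^2 - 2*u - 24) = (u - 4)*(u + 1)*(u + 4)*(u^2 + u - 6) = (u - 4)*(u + 1)*(u + 3)*(u + 4)*(u - 2)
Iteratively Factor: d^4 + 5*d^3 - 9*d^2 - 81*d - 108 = (d + 3)*(d^3 + 2*d^2 - 15*d - 36) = (d + 3)^2*(d^2 - d - 12) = (d - 4)*(d + 3)^2*(d + 3)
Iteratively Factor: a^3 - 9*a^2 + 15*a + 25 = (a - 5)*(a^2 - 4*a - 5) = (a - 5)*(a + 1)*(a - 5)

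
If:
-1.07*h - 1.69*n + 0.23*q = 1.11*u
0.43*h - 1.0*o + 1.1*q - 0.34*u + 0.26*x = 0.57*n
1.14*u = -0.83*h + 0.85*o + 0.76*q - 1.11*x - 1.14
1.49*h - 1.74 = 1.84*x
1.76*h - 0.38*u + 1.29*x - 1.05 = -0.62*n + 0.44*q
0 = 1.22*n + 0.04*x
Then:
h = 0.73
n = 0.01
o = 0.56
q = 0.10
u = -0.70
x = -0.36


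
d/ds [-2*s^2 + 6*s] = 6 - 4*s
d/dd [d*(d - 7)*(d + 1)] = 3*d^2 - 12*d - 7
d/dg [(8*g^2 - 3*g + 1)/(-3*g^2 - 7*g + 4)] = 5*(-13*g^2 + 14*g - 1)/(9*g^4 + 42*g^3 + 25*g^2 - 56*g + 16)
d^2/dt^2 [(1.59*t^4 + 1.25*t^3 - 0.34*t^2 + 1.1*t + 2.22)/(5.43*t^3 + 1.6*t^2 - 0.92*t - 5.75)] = (-2.27373675443232e-13*t^7 - 17.7429240000001*t^6 + 515.88711*t^5 + 1221.271668*t^4 + 335.29362*t^3 + 1031.434308*t^2 + 704.96541*t + 10.485516)/(160.103007*t^9 + 141.52752*t^8 - 39.675924*t^7 - 552.476285*t^6 - 293.013744*t^5 + 132.25092*t^4 + 588.593437*t^3 + 144.0996*t^2 - 91.2525*t - 190.109375)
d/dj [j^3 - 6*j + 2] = 3*j^2 - 6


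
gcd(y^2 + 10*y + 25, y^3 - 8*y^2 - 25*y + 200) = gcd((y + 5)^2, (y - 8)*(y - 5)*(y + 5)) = y + 5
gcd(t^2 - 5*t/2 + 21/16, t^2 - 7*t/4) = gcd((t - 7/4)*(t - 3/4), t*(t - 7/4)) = t - 7/4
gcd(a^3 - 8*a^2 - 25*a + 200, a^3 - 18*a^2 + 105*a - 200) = a^2 - 13*a + 40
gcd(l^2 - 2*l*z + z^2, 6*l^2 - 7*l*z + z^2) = -l + z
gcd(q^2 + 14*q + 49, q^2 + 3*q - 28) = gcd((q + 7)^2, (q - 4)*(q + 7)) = q + 7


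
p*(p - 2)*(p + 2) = p^3 - 4*p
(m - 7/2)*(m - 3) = m^2 - 13*m/2 + 21/2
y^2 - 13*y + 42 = (y - 7)*(y - 6)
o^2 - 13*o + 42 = (o - 7)*(o - 6)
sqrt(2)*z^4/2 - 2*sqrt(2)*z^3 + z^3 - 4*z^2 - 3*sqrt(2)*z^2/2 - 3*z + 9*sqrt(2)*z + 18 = (z - 3)^2*(z + 2)*(sqrt(2)*z/2 + 1)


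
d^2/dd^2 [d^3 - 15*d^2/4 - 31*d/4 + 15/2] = 6*d - 15/2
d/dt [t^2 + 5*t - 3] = 2*t + 5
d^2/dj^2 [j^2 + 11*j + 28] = 2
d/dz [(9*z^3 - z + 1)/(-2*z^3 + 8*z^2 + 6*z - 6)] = z*(18*z^3 + 26*z^2 - 37*z - 4)/(z^6 - 8*z^5 + 10*z^4 + 30*z^3 - 15*z^2 - 18*z + 9)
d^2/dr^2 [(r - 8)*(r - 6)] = 2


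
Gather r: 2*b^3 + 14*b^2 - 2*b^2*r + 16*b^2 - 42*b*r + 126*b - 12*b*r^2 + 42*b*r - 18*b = 2*b^3 - 2*b^2*r + 30*b^2 - 12*b*r^2 + 108*b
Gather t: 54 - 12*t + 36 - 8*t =90 - 20*t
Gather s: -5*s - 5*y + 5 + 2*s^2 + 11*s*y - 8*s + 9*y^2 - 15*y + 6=2*s^2 + s*(11*y - 13) + 9*y^2 - 20*y + 11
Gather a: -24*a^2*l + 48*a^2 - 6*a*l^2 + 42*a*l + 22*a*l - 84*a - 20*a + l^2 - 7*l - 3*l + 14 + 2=a^2*(48 - 24*l) + a*(-6*l^2 + 64*l - 104) + l^2 - 10*l + 16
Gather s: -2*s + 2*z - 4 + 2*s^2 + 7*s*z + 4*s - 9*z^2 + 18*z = 2*s^2 + s*(7*z + 2) - 9*z^2 + 20*z - 4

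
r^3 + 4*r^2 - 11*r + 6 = (r - 1)^2*(r + 6)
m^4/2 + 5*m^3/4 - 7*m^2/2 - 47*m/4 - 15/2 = (m - 3)*(m + 5/2)*(sqrt(2)*m/2 + sqrt(2)/2)*(sqrt(2)*m/2 + sqrt(2))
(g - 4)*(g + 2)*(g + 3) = g^3 + g^2 - 14*g - 24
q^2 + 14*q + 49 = (q + 7)^2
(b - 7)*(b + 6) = b^2 - b - 42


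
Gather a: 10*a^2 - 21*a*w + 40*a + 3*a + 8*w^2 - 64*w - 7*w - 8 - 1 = 10*a^2 + a*(43 - 21*w) + 8*w^2 - 71*w - 9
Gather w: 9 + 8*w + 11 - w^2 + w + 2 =-w^2 + 9*w + 22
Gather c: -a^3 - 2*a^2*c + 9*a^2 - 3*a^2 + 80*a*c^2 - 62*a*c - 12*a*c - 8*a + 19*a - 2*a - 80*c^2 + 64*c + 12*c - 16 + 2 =-a^3 + 6*a^2 + 9*a + c^2*(80*a - 80) + c*(-2*a^2 - 74*a + 76) - 14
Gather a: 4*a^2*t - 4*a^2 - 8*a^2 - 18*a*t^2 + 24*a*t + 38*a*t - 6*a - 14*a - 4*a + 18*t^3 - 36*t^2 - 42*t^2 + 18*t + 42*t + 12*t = a^2*(4*t - 12) + a*(-18*t^2 + 62*t - 24) + 18*t^3 - 78*t^2 + 72*t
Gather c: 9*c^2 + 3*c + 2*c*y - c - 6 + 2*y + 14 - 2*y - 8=9*c^2 + c*(2*y + 2)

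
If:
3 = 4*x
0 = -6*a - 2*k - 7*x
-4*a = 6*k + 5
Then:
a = -43/56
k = -9/28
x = 3/4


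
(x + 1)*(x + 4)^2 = x^3 + 9*x^2 + 24*x + 16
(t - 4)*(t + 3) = t^2 - t - 12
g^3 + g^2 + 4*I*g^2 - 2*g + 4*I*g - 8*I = (g - 1)*(g + 2)*(g + 4*I)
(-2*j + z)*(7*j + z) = -14*j^2 + 5*j*z + z^2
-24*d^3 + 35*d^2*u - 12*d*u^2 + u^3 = (-8*d + u)*(-3*d + u)*(-d + u)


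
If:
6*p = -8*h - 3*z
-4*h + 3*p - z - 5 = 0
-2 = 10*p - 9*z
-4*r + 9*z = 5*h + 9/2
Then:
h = -225/236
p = 44/59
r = 2295/944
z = 62/59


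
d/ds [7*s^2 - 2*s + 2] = 14*s - 2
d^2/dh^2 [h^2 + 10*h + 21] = 2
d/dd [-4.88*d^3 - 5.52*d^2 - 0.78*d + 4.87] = -14.64*d^2 - 11.04*d - 0.78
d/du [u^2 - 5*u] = 2*u - 5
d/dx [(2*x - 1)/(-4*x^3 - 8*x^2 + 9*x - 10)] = (16*x^3 + 4*x^2 - 16*x - 11)/(16*x^6 + 64*x^5 - 8*x^4 - 64*x^3 + 241*x^2 - 180*x + 100)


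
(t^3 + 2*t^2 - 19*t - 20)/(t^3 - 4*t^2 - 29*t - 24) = (t^2 + t - 20)/(t^2 - 5*t - 24)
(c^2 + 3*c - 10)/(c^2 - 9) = (c^2 + 3*c - 10)/(c^2 - 9)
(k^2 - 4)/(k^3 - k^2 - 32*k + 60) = (k + 2)/(k^2 + k - 30)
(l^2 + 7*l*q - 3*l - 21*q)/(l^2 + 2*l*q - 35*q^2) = (3 - l)/(-l + 5*q)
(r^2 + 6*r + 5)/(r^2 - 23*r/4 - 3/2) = 4*(r^2 + 6*r + 5)/(4*r^2 - 23*r - 6)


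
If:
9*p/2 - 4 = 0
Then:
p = 8/9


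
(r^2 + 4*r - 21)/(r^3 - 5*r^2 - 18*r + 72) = (r + 7)/(r^2 - 2*r - 24)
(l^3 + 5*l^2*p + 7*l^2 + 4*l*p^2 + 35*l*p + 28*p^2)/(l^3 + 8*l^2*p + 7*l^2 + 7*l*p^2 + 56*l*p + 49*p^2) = (l + 4*p)/(l + 7*p)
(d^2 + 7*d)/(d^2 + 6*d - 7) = d/(d - 1)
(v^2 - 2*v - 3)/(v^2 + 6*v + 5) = (v - 3)/(v + 5)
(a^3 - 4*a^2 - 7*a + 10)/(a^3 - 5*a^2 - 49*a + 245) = (a^2 + a - 2)/(a^2 - 49)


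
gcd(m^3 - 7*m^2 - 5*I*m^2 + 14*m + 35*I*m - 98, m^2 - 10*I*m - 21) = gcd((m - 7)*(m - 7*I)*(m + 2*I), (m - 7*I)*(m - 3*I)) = m - 7*I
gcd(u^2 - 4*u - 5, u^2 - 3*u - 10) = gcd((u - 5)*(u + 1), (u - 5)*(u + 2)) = u - 5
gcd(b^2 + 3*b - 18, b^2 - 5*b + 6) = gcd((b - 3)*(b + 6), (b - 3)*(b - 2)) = b - 3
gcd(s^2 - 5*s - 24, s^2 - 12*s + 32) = s - 8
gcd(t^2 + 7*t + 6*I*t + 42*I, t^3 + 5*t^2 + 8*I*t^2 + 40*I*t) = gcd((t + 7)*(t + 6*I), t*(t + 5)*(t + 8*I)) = 1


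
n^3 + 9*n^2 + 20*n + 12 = (n + 1)*(n + 2)*(n + 6)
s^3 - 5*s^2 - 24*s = s*(s - 8)*(s + 3)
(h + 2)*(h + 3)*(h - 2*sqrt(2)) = h^3 - 2*sqrt(2)*h^2 + 5*h^2 - 10*sqrt(2)*h + 6*h - 12*sqrt(2)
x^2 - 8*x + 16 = (x - 4)^2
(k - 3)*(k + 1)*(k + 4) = k^3 + 2*k^2 - 11*k - 12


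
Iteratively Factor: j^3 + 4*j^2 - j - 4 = (j + 1)*(j^2 + 3*j - 4) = (j + 1)*(j + 4)*(j - 1)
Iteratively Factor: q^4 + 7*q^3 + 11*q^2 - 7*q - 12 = (q + 1)*(q^3 + 6*q^2 + 5*q - 12) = (q + 1)*(q + 3)*(q^2 + 3*q - 4) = (q - 1)*(q + 1)*(q + 3)*(q + 4)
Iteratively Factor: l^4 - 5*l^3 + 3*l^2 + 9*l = (l - 3)*(l^3 - 2*l^2 - 3*l) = (l - 3)*(l + 1)*(l^2 - 3*l) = (l - 3)^2*(l + 1)*(l)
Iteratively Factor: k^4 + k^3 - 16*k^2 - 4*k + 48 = (k - 2)*(k^3 + 3*k^2 - 10*k - 24) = (k - 3)*(k - 2)*(k^2 + 6*k + 8) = (k - 3)*(k - 2)*(k + 2)*(k + 4)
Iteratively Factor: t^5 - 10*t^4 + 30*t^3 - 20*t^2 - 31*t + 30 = (t - 3)*(t^4 - 7*t^3 + 9*t^2 + 7*t - 10) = (t - 5)*(t - 3)*(t^3 - 2*t^2 - t + 2) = (t - 5)*(t - 3)*(t + 1)*(t^2 - 3*t + 2) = (t - 5)*(t - 3)*(t - 1)*(t + 1)*(t - 2)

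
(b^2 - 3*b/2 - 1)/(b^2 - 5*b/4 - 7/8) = 4*(b - 2)/(4*b - 7)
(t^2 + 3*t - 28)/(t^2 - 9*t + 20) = (t + 7)/(t - 5)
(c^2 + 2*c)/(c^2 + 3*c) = (c + 2)/(c + 3)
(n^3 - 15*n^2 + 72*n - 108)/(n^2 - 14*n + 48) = (n^2 - 9*n + 18)/(n - 8)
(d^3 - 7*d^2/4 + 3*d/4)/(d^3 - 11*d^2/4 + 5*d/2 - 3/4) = d/(d - 1)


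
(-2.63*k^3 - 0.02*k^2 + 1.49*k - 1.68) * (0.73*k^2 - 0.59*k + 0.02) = -1.9199*k^5 + 1.5371*k^4 + 1.0469*k^3 - 2.1059*k^2 + 1.021*k - 0.0336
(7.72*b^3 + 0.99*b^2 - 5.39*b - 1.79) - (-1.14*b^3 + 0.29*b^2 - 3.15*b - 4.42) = 8.86*b^3 + 0.7*b^2 - 2.24*b + 2.63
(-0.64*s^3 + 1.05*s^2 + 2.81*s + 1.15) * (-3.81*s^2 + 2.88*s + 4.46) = 2.4384*s^5 - 5.8437*s^4 - 10.5365*s^3 + 8.3943*s^2 + 15.8446*s + 5.129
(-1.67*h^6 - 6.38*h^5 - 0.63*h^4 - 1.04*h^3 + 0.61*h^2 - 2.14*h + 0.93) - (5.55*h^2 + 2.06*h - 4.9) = -1.67*h^6 - 6.38*h^5 - 0.63*h^4 - 1.04*h^3 - 4.94*h^2 - 4.2*h + 5.83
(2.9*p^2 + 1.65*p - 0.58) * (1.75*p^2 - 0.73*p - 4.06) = 5.075*p^4 + 0.7705*p^3 - 13.9935*p^2 - 6.2756*p + 2.3548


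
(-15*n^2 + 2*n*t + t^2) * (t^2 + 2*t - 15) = -15*n^2*t^2 - 30*n^2*t + 225*n^2 + 2*n*t^3 + 4*n*t^2 - 30*n*t + t^4 + 2*t^3 - 15*t^2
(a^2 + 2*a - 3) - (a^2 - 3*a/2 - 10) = 7*a/2 + 7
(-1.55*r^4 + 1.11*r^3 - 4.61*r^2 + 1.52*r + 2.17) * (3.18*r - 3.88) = -4.929*r^5 + 9.5438*r^4 - 18.9666*r^3 + 22.7204*r^2 + 1.003*r - 8.4196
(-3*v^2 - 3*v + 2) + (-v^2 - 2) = -4*v^2 - 3*v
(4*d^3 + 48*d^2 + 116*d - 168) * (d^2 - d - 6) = 4*d^5 + 44*d^4 + 44*d^3 - 572*d^2 - 528*d + 1008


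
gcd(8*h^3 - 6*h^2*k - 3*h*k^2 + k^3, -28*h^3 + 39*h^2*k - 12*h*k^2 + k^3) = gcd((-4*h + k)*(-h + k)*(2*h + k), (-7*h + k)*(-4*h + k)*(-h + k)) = 4*h^2 - 5*h*k + k^2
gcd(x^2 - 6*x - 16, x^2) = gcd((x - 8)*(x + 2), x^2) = 1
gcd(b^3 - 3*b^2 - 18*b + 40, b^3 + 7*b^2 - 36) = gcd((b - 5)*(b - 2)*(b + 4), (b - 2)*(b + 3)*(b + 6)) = b - 2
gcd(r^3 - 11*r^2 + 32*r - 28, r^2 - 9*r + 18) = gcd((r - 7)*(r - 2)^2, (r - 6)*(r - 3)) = 1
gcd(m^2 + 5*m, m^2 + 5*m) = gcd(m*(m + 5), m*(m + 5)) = m^2 + 5*m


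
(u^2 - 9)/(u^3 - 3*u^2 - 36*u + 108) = (u + 3)/(u^2 - 36)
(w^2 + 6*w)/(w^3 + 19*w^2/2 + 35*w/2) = 2*(w + 6)/(2*w^2 + 19*w + 35)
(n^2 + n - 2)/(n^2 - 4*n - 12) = (n - 1)/(n - 6)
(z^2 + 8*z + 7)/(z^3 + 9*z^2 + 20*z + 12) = (z + 7)/(z^2 + 8*z + 12)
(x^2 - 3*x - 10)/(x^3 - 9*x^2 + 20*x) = (x + 2)/(x*(x - 4))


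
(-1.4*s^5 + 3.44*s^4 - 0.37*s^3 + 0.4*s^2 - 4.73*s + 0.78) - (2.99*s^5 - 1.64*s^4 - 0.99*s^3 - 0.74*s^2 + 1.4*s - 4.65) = -4.39*s^5 + 5.08*s^4 + 0.62*s^3 + 1.14*s^2 - 6.13*s + 5.43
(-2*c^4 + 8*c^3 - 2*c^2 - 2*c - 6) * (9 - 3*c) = 6*c^5 - 42*c^4 + 78*c^3 - 12*c^2 - 54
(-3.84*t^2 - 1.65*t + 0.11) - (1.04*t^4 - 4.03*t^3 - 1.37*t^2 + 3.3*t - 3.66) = -1.04*t^4 + 4.03*t^3 - 2.47*t^2 - 4.95*t + 3.77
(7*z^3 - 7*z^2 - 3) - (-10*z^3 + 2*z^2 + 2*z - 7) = 17*z^3 - 9*z^2 - 2*z + 4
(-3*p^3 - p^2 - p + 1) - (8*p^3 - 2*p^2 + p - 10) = -11*p^3 + p^2 - 2*p + 11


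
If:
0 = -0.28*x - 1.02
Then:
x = -3.64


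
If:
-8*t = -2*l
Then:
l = 4*t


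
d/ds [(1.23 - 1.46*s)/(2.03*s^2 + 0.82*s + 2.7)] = (2.9638*s^2 - 4.9938*s - 4.9506)/(4.1209*s^4 + 3.3292*s^3 + 11.6344*s^2 + 4.428*s + 7.29)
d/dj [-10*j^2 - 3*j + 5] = -20*j - 3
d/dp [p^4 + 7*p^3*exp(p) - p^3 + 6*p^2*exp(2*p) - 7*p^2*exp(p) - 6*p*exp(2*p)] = 7*p^3*exp(p) + 4*p^3 + 12*p^2*exp(2*p) + 14*p^2*exp(p) - 3*p^2 - 14*p*exp(p) - 6*exp(2*p)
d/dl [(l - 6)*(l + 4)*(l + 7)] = 3*l^2 + 10*l - 38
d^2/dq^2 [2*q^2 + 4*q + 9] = 4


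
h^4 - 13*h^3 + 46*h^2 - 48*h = h*(h - 8)*(h - 3)*(h - 2)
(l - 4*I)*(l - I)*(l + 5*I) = l^3 + 21*l - 20*I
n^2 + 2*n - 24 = (n - 4)*(n + 6)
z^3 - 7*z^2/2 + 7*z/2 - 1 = (z - 2)*(z - 1)*(z - 1/2)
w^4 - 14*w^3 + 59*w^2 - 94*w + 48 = (w - 8)*(w - 3)*(w - 2)*(w - 1)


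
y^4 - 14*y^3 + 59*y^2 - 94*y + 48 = (y - 8)*(y - 3)*(y - 2)*(y - 1)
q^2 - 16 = (q - 4)*(q + 4)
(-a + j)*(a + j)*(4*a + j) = -4*a^3 - a^2*j + 4*a*j^2 + j^3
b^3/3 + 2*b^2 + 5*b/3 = b*(b/3 + 1/3)*(b + 5)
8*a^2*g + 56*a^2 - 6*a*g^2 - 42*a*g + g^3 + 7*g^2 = (-4*a + g)*(-2*a + g)*(g + 7)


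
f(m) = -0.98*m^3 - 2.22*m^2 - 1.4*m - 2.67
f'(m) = -2.94*m^2 - 4.44*m - 1.4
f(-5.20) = 82.38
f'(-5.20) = -57.81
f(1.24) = -9.69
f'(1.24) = -11.43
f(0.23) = -3.12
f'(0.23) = -2.58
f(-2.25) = 0.40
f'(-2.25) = -6.29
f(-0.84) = -2.48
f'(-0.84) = 0.26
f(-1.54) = -2.20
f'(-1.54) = -1.53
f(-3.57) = 18.62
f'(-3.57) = -23.02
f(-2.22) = 0.22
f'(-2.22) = -6.03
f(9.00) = -909.51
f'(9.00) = -279.50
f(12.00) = -2032.59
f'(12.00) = -478.04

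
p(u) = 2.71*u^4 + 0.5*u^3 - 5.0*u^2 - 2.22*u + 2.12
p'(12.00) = 18825.30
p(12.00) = 56314.04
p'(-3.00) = -251.40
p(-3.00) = 169.79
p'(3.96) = 654.86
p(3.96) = 612.39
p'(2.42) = 135.99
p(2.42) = 67.50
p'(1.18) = 5.88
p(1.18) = -1.39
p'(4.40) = 906.21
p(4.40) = 953.88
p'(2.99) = 271.05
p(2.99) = 180.74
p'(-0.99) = -1.37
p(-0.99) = 1.54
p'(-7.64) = -4672.30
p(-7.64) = 8737.26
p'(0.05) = -2.71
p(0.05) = 2.00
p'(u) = 10.84*u^3 + 1.5*u^2 - 10.0*u - 2.22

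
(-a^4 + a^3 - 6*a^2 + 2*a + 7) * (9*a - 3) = -9*a^5 + 12*a^4 - 57*a^3 + 36*a^2 + 57*a - 21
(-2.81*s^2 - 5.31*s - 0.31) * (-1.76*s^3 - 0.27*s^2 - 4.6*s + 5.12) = 4.9456*s^5 + 10.1043*s^4 + 14.9053*s^3 + 10.1225*s^2 - 25.7612*s - 1.5872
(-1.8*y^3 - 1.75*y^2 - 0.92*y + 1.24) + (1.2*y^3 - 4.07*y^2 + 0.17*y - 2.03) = -0.6*y^3 - 5.82*y^2 - 0.75*y - 0.79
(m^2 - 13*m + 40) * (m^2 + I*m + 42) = m^4 - 13*m^3 + I*m^3 + 82*m^2 - 13*I*m^2 - 546*m + 40*I*m + 1680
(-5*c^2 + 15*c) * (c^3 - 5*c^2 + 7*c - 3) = -5*c^5 + 40*c^4 - 110*c^3 + 120*c^2 - 45*c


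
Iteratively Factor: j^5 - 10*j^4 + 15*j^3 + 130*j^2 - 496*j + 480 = (j - 3)*(j^4 - 7*j^3 - 6*j^2 + 112*j - 160) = (j - 4)*(j - 3)*(j^3 - 3*j^2 - 18*j + 40) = (j - 5)*(j - 4)*(j - 3)*(j^2 + 2*j - 8) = (j - 5)*(j - 4)*(j - 3)*(j + 4)*(j - 2)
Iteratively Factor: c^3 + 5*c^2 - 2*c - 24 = (c + 3)*(c^2 + 2*c - 8) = (c - 2)*(c + 3)*(c + 4)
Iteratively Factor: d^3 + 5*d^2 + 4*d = (d)*(d^2 + 5*d + 4) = d*(d + 1)*(d + 4)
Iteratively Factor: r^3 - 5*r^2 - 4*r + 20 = (r + 2)*(r^2 - 7*r + 10) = (r - 5)*(r + 2)*(r - 2)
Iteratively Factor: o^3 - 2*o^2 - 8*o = (o + 2)*(o^2 - 4*o) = (o - 4)*(o + 2)*(o)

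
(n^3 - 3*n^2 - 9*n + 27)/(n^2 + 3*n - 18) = (n^2 - 9)/(n + 6)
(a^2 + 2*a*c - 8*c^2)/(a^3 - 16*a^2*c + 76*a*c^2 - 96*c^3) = (a + 4*c)/(a^2 - 14*a*c + 48*c^2)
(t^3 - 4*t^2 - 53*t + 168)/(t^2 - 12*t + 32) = (t^2 + 4*t - 21)/(t - 4)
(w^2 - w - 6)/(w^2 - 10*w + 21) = (w + 2)/(w - 7)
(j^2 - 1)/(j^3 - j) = 1/j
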